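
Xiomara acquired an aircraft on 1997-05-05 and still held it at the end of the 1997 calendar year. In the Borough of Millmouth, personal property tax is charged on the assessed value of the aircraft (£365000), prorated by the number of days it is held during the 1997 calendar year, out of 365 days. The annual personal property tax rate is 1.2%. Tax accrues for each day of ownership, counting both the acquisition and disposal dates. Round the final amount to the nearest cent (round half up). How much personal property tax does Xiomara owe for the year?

Days held (1997-05-05 to 1997-12-31): 241 out of 365
Tax = £365000 × 1.2% × 241/365 = £2892.0000

£2892.00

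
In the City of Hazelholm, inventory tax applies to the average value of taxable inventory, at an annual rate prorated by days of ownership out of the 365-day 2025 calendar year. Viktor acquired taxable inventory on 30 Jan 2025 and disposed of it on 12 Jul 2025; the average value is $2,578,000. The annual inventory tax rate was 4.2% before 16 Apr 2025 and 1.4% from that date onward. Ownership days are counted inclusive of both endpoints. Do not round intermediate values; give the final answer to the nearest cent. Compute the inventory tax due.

$31,246.77

30 Jan – 15 Apr 2025: 76 days at 4.2% → $2,578,000 × 4.2% × 76/365 = $22,545.1397
16 Apr – 12 Jul 2025: 88 days at 1.4% → $2,578,000 × 1.4% × 88/365 = $8,701.6329
Total = $31,246.7726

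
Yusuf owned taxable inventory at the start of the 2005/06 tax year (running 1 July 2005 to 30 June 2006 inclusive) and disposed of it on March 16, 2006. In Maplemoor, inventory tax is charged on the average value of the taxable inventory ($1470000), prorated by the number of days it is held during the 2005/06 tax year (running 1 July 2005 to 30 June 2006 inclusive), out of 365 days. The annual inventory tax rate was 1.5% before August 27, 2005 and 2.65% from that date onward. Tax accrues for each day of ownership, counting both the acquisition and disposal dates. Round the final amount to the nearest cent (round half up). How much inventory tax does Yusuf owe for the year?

July 1 – August 26, 2005: 57 days at 1.5% → $1470000 × 1.5% × 57/365 = $3443.4247
August 27, 2005 – March 16, 2006: 202 days at 2.65% → $1470000 × 2.65% × 202/365 = $21558.6575
Total = $25002.0822

$25002.08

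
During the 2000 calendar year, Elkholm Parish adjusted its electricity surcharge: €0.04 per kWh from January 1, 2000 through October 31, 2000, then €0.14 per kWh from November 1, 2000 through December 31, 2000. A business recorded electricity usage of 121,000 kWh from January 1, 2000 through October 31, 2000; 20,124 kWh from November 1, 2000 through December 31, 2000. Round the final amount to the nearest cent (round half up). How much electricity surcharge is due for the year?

€7,657.36

January 1 – October 31, 2000: 121,000 kWh at €0.04/kWh → €4,840.00
November 1 – December 31, 2000: 20,124 kWh at €0.14/kWh → €2,817.36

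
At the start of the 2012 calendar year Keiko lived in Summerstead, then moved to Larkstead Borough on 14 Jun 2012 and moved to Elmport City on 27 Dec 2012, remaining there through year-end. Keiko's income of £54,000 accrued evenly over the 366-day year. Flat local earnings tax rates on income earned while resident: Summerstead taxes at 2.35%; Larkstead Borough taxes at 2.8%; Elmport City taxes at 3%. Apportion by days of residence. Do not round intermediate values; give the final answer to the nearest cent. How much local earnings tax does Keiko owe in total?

£1,403.93

Summerstead, 1 Jan – 13 Jun 2012: 165 days → £54,000 × 2.35% × 165/366 = £572.0902
Larkstead Borough, 14 Jun – 26 Dec 2012: 196 days → £54,000 × 2.8% × 196/366 = £809.7049
Elmport City, 27 Dec – 31 Dec 2012: 5 days → £54,000 × 3% × 5/366 = £22.1311
Total = £1,403.9262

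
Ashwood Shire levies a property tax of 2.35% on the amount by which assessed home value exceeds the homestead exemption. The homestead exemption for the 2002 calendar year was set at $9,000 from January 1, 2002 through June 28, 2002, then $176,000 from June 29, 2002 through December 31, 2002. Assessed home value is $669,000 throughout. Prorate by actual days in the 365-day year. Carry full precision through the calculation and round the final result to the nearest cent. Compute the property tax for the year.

$13,510.12

January 1 – June 28, 2002: 179 days, exemption $9,000 → ($669,000 − $9,000) × 2.35% × 179/365 = $7,606.2740
June 29 – December 31, 2002: 186 days, exemption $176,000 → ($669,000 − $176,000) × 2.35% × 186/365 = $5,903.8438
Total = $13,510.1178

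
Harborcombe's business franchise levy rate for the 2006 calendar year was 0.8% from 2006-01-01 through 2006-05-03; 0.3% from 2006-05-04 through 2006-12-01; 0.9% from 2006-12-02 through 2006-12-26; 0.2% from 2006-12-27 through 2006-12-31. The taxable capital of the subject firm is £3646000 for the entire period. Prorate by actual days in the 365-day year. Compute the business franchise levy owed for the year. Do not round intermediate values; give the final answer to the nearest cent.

£18529.67

2006-01-01 to 2006-05-03: 123 days at 0.8% → £3646000 × 0.8% × 123/365 = £9829.2164
2006-05-04 to 2006-12-01: 212 days at 0.3% → £3646000 × 0.3% × 212/365 = £6353.0301
2006-12-02 to 2006-12-26: 25 days at 0.9% → £3646000 × 0.9% × 25/365 = £2247.5342
2006-12-27 to 2006-12-31: 5 days at 0.2% → £3646000 × 0.2% × 5/365 = £99.8904
Total = £18529.6712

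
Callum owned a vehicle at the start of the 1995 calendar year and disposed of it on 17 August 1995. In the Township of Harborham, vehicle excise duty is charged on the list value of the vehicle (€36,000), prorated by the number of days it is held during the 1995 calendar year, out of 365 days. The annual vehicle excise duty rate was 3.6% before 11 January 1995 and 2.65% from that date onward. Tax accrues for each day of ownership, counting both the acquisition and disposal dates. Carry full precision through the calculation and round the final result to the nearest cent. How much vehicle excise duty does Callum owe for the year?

1 January – 10 January 1995: 10 days at 3.6% → €36,000 × 3.6% × 10/365 = €35.5068
11 January – 17 August 1995: 219 days at 2.65% → €36,000 × 2.65% × 219/365 = €572.4000
Total = €607.9068

€607.91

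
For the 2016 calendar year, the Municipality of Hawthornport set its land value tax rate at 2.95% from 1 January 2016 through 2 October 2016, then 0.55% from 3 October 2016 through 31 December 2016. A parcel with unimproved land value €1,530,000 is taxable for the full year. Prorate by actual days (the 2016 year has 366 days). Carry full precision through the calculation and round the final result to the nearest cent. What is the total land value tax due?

1 January – 2 October 2016: 276 days at 2.95% → €1,530,000 × 2.95% × 276/366 = €34,036.2295
3 October – 31 December 2016: 90 days at 0.55% → €1,530,000 × 0.55% × 90/366 = €2,069.2623
Total = €36,105.4918

€36,105.49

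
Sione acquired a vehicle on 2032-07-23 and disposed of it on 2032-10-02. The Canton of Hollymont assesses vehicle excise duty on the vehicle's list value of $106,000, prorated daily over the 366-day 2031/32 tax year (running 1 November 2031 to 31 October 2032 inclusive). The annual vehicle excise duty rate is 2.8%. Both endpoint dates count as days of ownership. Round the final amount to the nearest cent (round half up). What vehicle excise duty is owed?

Days held (2032-07-23 to 2032-10-02): 72 out of 366
Tax = $106,000 × 2.8% × 72/366 = $583.8689

$583.87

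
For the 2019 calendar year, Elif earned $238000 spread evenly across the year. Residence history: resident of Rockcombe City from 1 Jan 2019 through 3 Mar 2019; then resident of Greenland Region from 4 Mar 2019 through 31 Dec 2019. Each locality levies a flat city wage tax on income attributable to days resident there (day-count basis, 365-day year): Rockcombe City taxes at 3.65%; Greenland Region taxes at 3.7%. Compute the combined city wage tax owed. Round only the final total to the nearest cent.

$8785.79

Rockcombe City, 1 Jan – 3 Mar 2019: 62 days → $238000 × 3.65% × 62/365 = $1475.6000
Greenland Region, 4 Mar – 31 Dec 2019: 303 days → $238000 × 3.7% × 303/365 = $7310.1863
Total = $8785.7863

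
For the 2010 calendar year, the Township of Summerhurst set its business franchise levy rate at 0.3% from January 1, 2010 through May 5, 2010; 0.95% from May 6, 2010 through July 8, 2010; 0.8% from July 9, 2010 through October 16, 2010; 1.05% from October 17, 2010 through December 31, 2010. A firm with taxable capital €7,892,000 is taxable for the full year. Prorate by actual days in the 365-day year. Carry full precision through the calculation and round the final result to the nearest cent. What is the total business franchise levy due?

January 1 – May 5, 2010: 125 days at 0.3% → €7,892,000 × 0.3% × 125/365 = €8,108.2192
May 6 – July 8, 2010: 64 days at 0.95% → €7,892,000 × 0.95% × 64/365 = €13,146.1260
July 9 – October 16, 2010: 100 days at 0.8% → €7,892,000 × 0.8% × 100/365 = €17,297.5342
October 17 – December 31, 2010: 76 days at 1.05% → €7,892,000 × 1.05% × 76/365 = €17,254.2904
Total = €55,806.1699

€55,806.17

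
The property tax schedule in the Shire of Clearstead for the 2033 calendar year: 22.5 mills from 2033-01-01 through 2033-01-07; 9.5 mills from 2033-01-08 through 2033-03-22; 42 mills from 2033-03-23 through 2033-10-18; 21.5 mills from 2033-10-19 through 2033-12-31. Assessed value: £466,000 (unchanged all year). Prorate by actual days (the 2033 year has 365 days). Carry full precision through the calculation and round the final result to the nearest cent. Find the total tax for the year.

£14,390.46

2033-01-01 to 2033-01-07: 7 days at 22.5 mills → £466,000 × 2.25% × 7/365 = £201.0822
2033-01-08 to 2033-03-22: 74 days at 9.5 mills → £466,000 × 0.95% × 74/365 = £897.5288
2033-03-23 to 2033-10-18: 210 days at 42 mills → £466,000 × 4.2% × 210/365 = £11,260.6027
2033-10-19 to 2033-12-31: 74 days at 21.5 mills → £466,000 × 2.15% × 74/365 = £2,031.2493
Total = £14,390.4630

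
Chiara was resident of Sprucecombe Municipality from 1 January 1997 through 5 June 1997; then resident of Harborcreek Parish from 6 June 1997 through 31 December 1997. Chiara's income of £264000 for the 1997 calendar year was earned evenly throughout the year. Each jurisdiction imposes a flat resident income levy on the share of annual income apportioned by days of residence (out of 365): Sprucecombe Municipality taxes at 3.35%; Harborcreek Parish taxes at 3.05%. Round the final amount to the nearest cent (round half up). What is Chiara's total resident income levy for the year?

Sprucecombe Municipality, 1 January – 5 June 1997: 156 days → £264000 × 3.35% × 156/365 = £3779.9014
Harborcreek Parish, 6 June – 31 December 1997: 209 days → £264000 × 3.05% × 209/365 = £4610.5973
Total = £8390.4986

£8390.50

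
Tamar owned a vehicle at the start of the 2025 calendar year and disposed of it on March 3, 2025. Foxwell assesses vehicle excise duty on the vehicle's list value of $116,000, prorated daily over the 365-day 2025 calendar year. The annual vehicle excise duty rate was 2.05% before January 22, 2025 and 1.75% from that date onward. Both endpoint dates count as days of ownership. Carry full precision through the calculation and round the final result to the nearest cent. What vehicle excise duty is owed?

January 1 – January 21, 2025: 21 days at 2.05% → $116,000 × 2.05% × 21/365 = $136.8164
January 22 – March 3, 2025: 41 days at 1.75% → $116,000 × 1.75% × 41/365 = $228.0274
Total = $364.8438

$364.84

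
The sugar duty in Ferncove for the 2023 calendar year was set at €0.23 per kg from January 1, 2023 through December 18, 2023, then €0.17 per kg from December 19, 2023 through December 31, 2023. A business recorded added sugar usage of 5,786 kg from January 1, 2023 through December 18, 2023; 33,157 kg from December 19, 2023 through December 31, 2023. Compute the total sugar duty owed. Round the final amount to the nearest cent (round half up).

€6967.47

January 1 – December 18, 2023: 5,786 kg at €0.23/kg → €1330.78
December 19 – December 31, 2023: 33,157 kg at €0.17/kg → €5636.69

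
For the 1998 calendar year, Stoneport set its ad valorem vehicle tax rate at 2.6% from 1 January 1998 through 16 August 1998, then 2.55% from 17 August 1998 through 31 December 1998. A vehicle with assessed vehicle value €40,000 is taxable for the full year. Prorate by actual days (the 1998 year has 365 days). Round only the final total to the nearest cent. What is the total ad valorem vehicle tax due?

1 January – 16 August 1998: 228 days at 2.6% → €40,000 × 2.6% × 228/365 = €649.6438
17 August – 31 December 1998: 137 days at 2.55% → €40,000 × 2.55% × 137/365 = €382.8493
Total = €1,032.4932

€1,032.49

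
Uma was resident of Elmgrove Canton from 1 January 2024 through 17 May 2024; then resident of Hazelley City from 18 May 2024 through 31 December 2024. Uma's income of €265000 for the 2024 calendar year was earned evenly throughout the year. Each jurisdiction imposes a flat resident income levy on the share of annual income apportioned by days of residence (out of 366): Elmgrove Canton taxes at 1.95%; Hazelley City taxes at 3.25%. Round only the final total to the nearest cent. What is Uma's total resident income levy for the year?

€7313.57

Elmgrove Canton, 1 January – 17 May 2024: 138 days → €265000 × 1.95% × 138/366 = €1948.4016
Hazelley City, 18 May – 31 December 2024: 228 days → €265000 × 3.25% × 228/366 = €5365.1639
Total = €7313.5656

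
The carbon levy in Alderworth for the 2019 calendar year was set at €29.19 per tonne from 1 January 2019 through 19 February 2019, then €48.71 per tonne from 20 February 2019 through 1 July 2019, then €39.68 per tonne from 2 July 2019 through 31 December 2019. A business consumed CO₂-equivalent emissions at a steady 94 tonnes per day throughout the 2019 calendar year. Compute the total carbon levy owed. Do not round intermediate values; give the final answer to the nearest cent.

1 January – 19 February 2019: 50 days × 94 tonnes/day = 4,700 tonnes at €29.19/tonne → €137,193.00
20 February – 1 July 2019: 132 days × 94 tonnes/day = 12,408 tonnes at €48.71/tonne → €604,393.68
2 July – 31 December 2019: 183 days × 94 tonnes/day = 17,202 tonnes at €39.68/tonne → €682,575.36

€1,424,162.04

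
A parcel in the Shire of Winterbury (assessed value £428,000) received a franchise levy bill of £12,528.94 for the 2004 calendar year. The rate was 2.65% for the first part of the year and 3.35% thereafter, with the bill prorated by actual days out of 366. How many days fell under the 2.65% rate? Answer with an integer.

Let d = days at the first rate; then 366 − d days at the second rate.
£428,000 × [2.65%·d + 3.35%·(366−d)] / 366 = £12,528.94
Solving gives d = 221, so the new rate took effect on August 9, 2004.

221 days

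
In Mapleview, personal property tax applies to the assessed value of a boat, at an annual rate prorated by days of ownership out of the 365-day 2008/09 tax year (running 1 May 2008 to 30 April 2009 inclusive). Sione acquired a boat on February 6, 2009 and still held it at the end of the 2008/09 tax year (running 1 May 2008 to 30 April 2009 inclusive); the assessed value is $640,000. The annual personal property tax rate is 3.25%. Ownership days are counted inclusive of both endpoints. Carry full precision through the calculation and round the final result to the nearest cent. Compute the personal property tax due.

$4,786.85

Days held (February 6 – April 30, 2009): 84 out of 365
Tax = $640,000 × 3.25% × 84/365 = $4,786.8493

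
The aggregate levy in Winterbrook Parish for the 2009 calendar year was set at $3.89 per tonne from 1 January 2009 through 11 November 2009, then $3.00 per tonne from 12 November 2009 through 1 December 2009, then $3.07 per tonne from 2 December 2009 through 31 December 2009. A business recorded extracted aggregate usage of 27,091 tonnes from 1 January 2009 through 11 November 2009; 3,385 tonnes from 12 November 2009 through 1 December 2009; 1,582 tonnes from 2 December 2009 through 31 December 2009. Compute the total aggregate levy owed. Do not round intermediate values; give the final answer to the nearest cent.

$120,395.73

1 January – 11 November 2009: 27,091 tonnes at $3.89/tonne → $105,383.99
12 November – 1 December 2009: 3,385 tonnes at $3.00/tonne → $10,155.00
2 December – 31 December 2009: 1,582 tonnes at $3.07/tonne → $4,856.74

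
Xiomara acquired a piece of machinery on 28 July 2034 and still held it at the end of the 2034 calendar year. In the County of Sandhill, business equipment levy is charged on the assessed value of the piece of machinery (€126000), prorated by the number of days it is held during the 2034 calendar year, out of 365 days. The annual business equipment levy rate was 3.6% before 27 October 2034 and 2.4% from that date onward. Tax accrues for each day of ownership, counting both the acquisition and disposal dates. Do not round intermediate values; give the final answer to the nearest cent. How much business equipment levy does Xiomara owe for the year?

28 July – 26 October 2034: 91 days at 3.6% → €126000 × 3.6% × 91/365 = €1130.8932
27 October – 31 December 2034: 66 days at 2.4% → €126000 × 2.4% × 66/365 = €546.8055
Total = €1677.6986

€1677.70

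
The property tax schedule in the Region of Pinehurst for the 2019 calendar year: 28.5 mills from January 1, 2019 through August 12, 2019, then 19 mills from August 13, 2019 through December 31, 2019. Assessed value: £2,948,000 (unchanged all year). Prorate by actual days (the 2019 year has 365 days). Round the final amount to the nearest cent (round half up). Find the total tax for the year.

£73,199.24

January 1 – August 12, 2019: 224 days at 28.5 mills → £2,948,000 × 2.85% × 224/365 = £51,561.7315
August 13 – December 31, 2019: 141 days at 19 mills → £2,948,000 × 1.9% × 141/365 = £21,637.5123
Total = £73,199.2438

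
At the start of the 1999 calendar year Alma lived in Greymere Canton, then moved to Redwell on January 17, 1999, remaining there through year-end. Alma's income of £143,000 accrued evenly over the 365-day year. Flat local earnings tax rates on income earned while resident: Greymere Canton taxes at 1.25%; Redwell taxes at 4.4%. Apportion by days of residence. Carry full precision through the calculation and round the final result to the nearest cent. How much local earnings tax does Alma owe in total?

Greymere Canton, January 1 – January 16, 1999: 16 days → £143,000 × 1.25% × 16/365 = £78.3562
Redwell, January 17 – December 31, 1999: 349 days → £143,000 × 4.4% × 349/365 = £6,016.1863
Total = £6,094.5425

£6,094.54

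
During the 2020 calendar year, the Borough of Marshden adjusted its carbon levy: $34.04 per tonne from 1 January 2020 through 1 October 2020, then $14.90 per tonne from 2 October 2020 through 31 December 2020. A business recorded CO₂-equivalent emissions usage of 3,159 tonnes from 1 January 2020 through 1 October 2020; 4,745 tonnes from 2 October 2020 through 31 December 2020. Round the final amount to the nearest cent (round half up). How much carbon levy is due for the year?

$178232.86

1 January – 1 October 2020: 3,159 tonnes at $34.04/tonne → $107532.36
2 October – 31 December 2020: 4,745 tonnes at $14.90/tonne → $70700.50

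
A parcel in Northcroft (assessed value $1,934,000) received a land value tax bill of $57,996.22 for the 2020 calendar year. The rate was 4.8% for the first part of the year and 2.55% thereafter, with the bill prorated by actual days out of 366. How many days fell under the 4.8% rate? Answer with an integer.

Let d = days at the first rate; then 366 − d days at the second rate.
$1,934,000 × [4.8%·d + 2.55%·(366−d)] / 366 = $57,996.22
Solving gives d = 73, so the new rate took effect on 14 March 2020.

73 days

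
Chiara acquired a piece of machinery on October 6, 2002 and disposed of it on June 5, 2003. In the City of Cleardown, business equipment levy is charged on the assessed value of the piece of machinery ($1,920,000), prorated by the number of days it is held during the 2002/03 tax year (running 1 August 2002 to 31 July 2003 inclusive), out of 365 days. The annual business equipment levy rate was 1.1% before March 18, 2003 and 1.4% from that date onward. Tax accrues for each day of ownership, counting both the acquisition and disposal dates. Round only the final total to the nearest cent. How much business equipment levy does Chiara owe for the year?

$15,323.18

October 6, 2002 – March 17, 2003: 163 days at 1.1% → $1,920,000 × 1.1% × 163/365 = $9,431.6712
March 18 – June 5, 2003: 80 days at 1.4% → $1,920,000 × 1.4% × 80/365 = $5,891.5068
Total = $15,323.1781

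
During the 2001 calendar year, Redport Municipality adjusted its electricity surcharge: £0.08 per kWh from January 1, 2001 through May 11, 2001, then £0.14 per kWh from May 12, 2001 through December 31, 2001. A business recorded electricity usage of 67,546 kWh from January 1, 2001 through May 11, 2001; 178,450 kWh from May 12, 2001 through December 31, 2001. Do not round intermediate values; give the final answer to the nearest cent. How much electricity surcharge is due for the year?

January 1 – May 11, 2001: 67,546 kWh at £0.08/kWh → £5,403.68
May 12 – December 31, 2001: 178,450 kWh at £0.14/kWh → £24,983.00

£30,386.68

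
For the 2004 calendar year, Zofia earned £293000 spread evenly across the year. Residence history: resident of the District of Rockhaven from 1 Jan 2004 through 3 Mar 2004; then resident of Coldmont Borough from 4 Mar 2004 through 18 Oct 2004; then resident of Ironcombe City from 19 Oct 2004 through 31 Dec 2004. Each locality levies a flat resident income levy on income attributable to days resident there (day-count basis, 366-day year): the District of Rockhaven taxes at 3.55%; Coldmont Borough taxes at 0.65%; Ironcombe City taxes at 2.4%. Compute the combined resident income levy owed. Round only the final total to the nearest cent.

The District of Rockhaven, 1 Jan – 3 Mar 2004: 63 days → £293000 × 3.55% × 63/366 = £1790.4221
Coldmont Borough, 4 Mar – 18 Oct 2004: 229 days → £293000 × 0.65% × 229/366 = £1191.6134
Ironcombe City, 19 Oct – 31 Dec 2004: 74 days → £293000 × 2.4% × 74/366 = £1421.7705
Total = £4403.8060

£4403.81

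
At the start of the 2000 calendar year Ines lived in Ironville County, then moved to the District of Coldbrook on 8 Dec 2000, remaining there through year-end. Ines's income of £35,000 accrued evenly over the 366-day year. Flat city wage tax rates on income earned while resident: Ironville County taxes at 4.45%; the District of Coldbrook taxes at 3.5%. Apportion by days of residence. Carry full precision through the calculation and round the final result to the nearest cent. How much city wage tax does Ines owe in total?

£1,535.70

Ironville County, 1 Jan – 7 Dec 2000: 342 days → £35,000 × 4.45% × 342/366 = £1,455.3689
The District of Coldbrook, 8 Dec – 31 Dec 2000: 24 days → £35,000 × 3.5% × 24/366 = £80.3279
Total = £1,535.6967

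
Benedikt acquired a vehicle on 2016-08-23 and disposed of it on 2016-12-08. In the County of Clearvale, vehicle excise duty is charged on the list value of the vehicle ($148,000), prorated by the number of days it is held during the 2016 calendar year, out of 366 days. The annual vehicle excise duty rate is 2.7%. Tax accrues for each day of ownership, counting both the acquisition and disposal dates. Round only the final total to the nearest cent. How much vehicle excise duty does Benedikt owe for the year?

Days held (2016-08-23 to 2016-12-08): 108 out of 366
Tax = $148,000 × 2.7% × 108/366 = $1,179.1475

$1,179.15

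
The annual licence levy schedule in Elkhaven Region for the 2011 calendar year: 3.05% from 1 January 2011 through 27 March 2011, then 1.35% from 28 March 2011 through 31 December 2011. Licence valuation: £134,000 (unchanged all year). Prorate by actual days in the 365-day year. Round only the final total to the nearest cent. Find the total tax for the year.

£2,345.73

1 January – 27 March 2011: 86 days at 3.05% → £134,000 × 3.05% × 86/365 = £962.9644
28 March – 31 December 2011: 279 days at 1.35% → £134,000 × 1.35% × 279/365 = £1,382.7699
Total = £2,345.7342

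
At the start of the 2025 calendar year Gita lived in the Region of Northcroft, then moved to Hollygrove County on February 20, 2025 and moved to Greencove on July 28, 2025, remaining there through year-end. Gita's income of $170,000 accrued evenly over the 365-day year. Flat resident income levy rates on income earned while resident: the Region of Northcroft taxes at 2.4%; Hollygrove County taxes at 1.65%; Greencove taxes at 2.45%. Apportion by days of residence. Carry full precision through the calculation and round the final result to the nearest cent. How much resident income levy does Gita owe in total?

The Region of Northcroft, January 1 – February 19, 2025: 50 days → $170,000 × 2.4% × 50/365 = $558.9041
Hollygrove County, February 20 – July 27, 2025: 158 days → $170,000 × 1.65% × 158/365 = $1,214.2192
Greencove, July 28 – December 31, 2025: 157 days → $170,000 × 2.45% × 157/365 = $1,791.5205
Total = $3,564.6438

$3,564.64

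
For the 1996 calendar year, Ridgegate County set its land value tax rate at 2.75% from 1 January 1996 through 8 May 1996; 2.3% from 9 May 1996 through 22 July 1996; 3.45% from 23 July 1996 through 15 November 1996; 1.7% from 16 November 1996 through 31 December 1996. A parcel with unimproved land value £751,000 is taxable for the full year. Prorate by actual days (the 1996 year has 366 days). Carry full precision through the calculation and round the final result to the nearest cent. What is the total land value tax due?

£20,635.06

1 January – 8 May 1996: 129 days at 2.75% → £751,000 × 2.75% × 129/366 = £7,279.1598
9 May – 22 July 1996: 75 days at 2.3% → £751,000 × 2.3% × 75/366 = £3,539.5492
23 July – 15 November 1996: 116 days at 3.45% → £751,000 × 3.45% × 116/366 = £8,211.7541
16 November – 31 December 1996: 46 days at 1.7% → £751,000 × 1.7% × 46/366 = £1,604.5956
Total = £20,635.0587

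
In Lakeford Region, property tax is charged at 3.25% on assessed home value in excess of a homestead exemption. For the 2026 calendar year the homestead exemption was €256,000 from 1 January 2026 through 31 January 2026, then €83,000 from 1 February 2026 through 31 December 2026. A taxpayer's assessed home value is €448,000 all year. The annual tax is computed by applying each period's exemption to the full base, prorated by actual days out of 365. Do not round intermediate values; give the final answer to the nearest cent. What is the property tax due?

€11,384.97

1 January – 31 January 2026: 31 days, exemption €256,000 → (€448,000 − €256,000) × 3.25% × 31/365 = €529.9726
1 February – 31 December 2026: 334 days, exemption €83,000 → (€448,000 − €83,000) × 3.25% × 334/365 = €10,855.0000
Total = €11,384.9726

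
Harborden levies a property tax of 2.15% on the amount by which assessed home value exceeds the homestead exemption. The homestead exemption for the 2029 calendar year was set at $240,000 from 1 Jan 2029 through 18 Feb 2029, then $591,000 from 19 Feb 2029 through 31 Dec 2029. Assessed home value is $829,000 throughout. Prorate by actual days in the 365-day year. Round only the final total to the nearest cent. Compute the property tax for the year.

$6,130.09

1 Jan – 18 Feb 2029: 49 days, exemption $240,000 → ($829,000 − $240,000) × 2.15% × 49/365 = $1,700.0315
19 Feb – 31 Dec 2029: 316 days, exemption $591,000 → ($829,000 − $591,000) × 2.15% × 316/365 = $4,430.0603
Total = $6,130.0918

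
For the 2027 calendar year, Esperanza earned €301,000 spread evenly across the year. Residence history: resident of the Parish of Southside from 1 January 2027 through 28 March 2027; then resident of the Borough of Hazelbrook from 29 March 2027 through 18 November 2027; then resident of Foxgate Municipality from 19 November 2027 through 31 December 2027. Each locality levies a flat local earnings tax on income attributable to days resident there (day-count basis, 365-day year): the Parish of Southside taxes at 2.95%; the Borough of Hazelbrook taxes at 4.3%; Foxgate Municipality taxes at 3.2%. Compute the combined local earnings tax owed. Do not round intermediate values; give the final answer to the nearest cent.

€11,584.38

The Parish of Southside, 1 January – 28 March 2027: 87 days → €301,000 × 2.95% × 87/365 = €2,116.4836
The Borough of Hazelbrook, 29 March – 18 November 2027: 235 days → €301,000 × 4.3% × 235/365 = €8,333.1644
Foxgate Municipality, 19 November – 31 December 2027: 43 days → €301,000 × 3.2% × 43/365 = €1,134.7288
Total = €11,584.3767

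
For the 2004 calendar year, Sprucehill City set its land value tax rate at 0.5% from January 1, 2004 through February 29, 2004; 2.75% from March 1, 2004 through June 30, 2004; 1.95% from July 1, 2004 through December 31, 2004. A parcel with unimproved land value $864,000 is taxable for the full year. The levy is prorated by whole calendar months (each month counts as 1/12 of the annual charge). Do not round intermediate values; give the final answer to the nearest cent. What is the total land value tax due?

$17,064.00

January 1 – February 29, 2004: 2 months at 0.5% → $864,000 × 0.5% × 2/12 = $720.0000
March 1 – June 30, 2004: 4 months at 2.75% → $864,000 × 2.75% × 4/12 = $7,920.0000
July 1 – December 31, 2004: 6 months at 1.95% → $864,000 × 1.95% × 6/12 = $8,424.0000
Total = $17,064.0000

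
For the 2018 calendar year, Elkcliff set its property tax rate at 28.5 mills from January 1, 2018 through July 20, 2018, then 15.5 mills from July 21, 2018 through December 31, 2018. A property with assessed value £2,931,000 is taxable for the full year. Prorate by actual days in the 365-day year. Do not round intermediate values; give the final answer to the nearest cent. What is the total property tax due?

January 1 – July 20, 2018: 201 days at 28.5 mills → £2,931,000 × 2.85% × 201/365 = £46,000.6397
July 21 – December 31, 2018: 164 days at 15.5 mills → £2,931,000 × 1.55% × 164/365 = £20,412.6082
Total = £66,413.2479

£66,413.25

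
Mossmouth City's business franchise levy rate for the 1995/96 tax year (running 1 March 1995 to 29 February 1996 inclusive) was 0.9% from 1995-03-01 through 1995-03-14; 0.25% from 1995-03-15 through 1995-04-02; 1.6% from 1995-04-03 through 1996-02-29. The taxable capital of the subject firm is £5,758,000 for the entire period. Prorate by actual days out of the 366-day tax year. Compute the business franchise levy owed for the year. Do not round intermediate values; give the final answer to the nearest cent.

£86,550.92

1995-03-01 to 1995-03-14: 14 days at 0.9% → £5,758,000 × 0.9% × 14/366 = £1,982.2623
1995-03-15 to 1995-04-02: 19 days at 0.25% → £5,758,000 × 0.25% × 19/366 = £747.2814
1995-04-03 to 1996-02-29: 333 days at 1.6% → £5,758,000 × 1.6% × 333/366 = £83,821.3770
Total = £86,550.9208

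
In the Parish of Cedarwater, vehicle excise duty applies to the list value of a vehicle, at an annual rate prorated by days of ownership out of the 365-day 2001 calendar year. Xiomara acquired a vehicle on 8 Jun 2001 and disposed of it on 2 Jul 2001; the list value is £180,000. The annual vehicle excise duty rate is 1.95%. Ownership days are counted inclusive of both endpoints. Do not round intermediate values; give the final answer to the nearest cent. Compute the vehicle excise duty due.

£240.41

Days held (8 Jun – 2 Jul 2001): 25 out of 365
Tax = £180,000 × 1.95% × 25/365 = £240.4110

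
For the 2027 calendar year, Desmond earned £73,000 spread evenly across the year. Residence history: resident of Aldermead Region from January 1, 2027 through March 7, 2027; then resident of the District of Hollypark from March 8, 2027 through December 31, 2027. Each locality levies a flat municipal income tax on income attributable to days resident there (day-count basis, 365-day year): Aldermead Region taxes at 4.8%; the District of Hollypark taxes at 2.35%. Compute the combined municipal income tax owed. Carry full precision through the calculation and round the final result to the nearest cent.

Aldermead Region, January 1 – March 7, 2027: 66 days → £73,000 × 4.8% × 66/365 = £633.6000
The District of Hollypark, March 8 – December 31, 2027: 299 days → £73,000 × 2.35% × 299/365 = £1,405.3000
Total = £2,038.9000

£2,038.90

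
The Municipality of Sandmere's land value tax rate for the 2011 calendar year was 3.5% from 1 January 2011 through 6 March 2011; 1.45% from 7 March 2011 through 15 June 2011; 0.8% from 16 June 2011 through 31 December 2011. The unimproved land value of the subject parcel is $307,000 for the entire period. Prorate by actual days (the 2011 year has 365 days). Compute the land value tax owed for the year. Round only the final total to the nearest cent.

1 January – 6 March 2011: 65 days at 3.5% → $307,000 × 3.5% × 65/365 = $1,913.4932
7 March – 15 June 2011: 101 days at 1.45% → $307,000 × 1.45% × 101/365 = $1,231.7849
16 June – 31 December 2011: 199 days at 0.8% → $307,000 × 0.8% × 199/365 = $1,339.0247
Total = $4,484.3027

$4,484.30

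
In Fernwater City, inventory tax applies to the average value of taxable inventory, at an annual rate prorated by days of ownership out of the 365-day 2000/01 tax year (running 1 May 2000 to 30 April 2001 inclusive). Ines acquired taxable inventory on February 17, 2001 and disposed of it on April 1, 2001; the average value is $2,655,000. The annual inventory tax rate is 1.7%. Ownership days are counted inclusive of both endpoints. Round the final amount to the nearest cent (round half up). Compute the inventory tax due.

Days held (February 17 – April 1, 2001): 44 out of 365
Tax = $2,655,000 × 1.7% × 44/365 = $5,440.9315

$5,440.93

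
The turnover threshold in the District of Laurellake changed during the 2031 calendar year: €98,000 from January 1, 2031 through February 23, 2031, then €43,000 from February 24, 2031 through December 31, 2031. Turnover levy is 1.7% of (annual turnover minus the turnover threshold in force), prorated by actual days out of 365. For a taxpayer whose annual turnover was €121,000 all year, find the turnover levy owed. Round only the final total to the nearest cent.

€1,187.67

January 1 – February 23, 2031: 54 days, exemption €98,000 → (€121,000 − €98,000) × 1.7% × 54/365 = €57.8466
February 24 – December 31, 2031: 311 days, exemption €43,000 → (€121,000 − €43,000) × 1.7% × 311/365 = €1,129.8247
Total = €1,187.6712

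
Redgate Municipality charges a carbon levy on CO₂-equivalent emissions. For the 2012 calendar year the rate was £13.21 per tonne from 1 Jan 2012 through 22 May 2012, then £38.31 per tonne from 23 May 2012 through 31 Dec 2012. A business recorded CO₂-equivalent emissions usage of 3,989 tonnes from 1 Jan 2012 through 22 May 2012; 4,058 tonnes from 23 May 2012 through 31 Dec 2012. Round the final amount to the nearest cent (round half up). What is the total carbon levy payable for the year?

1 Jan – 22 May 2012: 3,989 tonnes at £13.21/tonne → £52,694.69
23 May – 31 Dec 2012: 4,058 tonnes at £38.31/tonne → £155,461.98

£208,156.67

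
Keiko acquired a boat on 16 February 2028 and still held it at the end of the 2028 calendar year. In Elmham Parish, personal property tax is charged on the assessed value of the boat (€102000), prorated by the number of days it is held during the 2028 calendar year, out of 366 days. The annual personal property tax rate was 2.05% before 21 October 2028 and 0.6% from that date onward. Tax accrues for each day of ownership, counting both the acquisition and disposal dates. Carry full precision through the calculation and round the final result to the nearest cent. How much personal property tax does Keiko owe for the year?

16 February – 20 October 2028: 248 days at 2.05% → €102000 × 2.05% × 248/366 = €1416.8525
21 October – 31 December 2028: 72 days at 0.6% → €102000 × 0.6% × 72/366 = €120.3934
Total = €1537.2459

€1537.25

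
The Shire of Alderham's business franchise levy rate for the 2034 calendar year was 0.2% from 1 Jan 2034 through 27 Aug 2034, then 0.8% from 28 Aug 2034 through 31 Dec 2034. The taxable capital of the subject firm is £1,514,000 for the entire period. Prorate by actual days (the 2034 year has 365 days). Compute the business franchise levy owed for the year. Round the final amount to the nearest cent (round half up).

£6,163.85

1 Jan – 27 Aug 2034: 239 days at 0.2% → £1,514,000 × 0.2% × 239/365 = £1,982.7178
28 Aug – 31 Dec 2034: 126 days at 0.8% → £1,514,000 × 0.8% × 126/365 = £4,181.1288
Total = £6,163.8466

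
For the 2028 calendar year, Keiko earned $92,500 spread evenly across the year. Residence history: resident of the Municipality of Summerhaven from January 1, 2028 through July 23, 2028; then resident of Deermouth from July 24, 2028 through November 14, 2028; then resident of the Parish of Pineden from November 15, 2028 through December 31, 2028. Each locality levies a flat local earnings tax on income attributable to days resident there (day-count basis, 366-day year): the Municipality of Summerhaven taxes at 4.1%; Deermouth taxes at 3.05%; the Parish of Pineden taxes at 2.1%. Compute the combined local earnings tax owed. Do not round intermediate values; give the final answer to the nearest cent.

$3,252.41

The Municipality of Summerhaven, January 1 – July 23, 2028: 205 days → $92,500 × 4.1% × 205/366 = $2,124.2145
Deermouth, July 24 – November 14, 2028: 114 days → $92,500 × 3.05% × 114/366 = $878.7500
The Parish of Pineden, November 15 – December 31, 2028: 47 days → $92,500 × 2.1% × 47/366 = $249.4467
Total = $3,252.4112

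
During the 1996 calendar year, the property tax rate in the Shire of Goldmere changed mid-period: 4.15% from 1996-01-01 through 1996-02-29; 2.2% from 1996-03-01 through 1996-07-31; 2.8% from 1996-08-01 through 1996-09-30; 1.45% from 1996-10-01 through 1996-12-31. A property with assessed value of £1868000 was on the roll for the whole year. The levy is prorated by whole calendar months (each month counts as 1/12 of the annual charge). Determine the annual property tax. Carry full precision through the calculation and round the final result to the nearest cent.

£45532.50

1996-01-01 to 1996-02-29: 2 months at 4.15% → £1868000 × 4.15% × 2/12 = £12920.3333
1996-03-01 to 1996-07-31: 5 months at 2.2% → £1868000 × 2.2% × 5/12 = £17123.3333
1996-08-01 to 1996-09-30: 2 months at 2.8% → £1868000 × 2.8% × 2/12 = £8717.3333
1996-10-01 to 1996-12-31: 3 months at 1.45% → £1868000 × 1.45% × 3/12 = £6771.5000
Total = £45532.5000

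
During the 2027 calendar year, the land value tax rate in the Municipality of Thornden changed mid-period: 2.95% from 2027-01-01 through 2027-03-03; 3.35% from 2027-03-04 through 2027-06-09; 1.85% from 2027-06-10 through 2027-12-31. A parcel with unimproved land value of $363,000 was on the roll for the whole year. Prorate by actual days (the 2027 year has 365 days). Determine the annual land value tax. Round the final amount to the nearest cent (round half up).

2027-01-01 to 2027-03-03: 62 days at 2.95% → $363,000 × 2.95% × 62/365 = $1,818.9781
2027-03-04 to 2027-06-09: 98 days at 3.35% → $363,000 × 3.35% × 98/365 = $3,265.0110
2027-06-10 to 2027-12-31: 205 days at 1.85% → $363,000 × 1.85% × 205/365 = $3,771.7192
Total = $8,855.7082

$8,855.71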